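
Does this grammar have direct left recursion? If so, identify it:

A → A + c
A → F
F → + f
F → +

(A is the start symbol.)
Yes, A is left-recursive

A → A + c: LEFT RECURSIVE (starts with A)
A → F: starts with F
F → + f: starts with '+'
F → +: starts with '+'

The grammar has direct left recursion on: A.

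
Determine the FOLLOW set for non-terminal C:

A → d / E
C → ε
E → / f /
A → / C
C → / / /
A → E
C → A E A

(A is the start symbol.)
To compute FOLLOW(C), find every occurrence of C on a right-hand side N → α C β: add FIRST(β) \ {ε}, and if β is empty or nullable also add FOLLOW(N). Iterate to a fixed point.

In A → / C: C is at the end, add FOLLOW(A)

The FOLLOW sets referred to above (computed the same way, to a fixed point):
  FOLLOW(A) = { $, '/' }

Taking the union: FOLLOW(C) = { $, '/' }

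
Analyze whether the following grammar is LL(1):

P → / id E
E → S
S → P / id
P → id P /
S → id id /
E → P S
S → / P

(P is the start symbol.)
A grammar is LL(1) if for each non-terminal N with multiple productions, the predict sets of those productions are pairwise disjoint, where PREDICT(N → α) = (FIRST(α) \ {ε}) ∪ (FOLLOW(N) if α ⇒* ε).

Relevant sets:
  FIRST(S) = { '/', 'id' }
  FIRST(P) = { '/', 'id' }

For P:
  PREDICT(P → '/' id E) = { '/' }
  PREDICT(P → id P '/') = { 'id' }
For E:
  PREDICT(E → S) = { '/', 'id' }
  PREDICT(E → P S) = { '/', 'id' }
For S:
  PREDICT(S → P '/' id) = { '/', 'id' }
  PREDICT(S → id id '/') = { 'id' }
  PREDICT(S → '/' P) = { '/' }

Conflict found: Predict set conflict for E: { '/', 'id' }
The grammar is NOT LL(1).

Answer: No. Predict set conflict for E: { '/', 'id' }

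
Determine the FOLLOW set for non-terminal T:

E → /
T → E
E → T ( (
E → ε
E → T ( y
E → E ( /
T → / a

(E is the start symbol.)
To compute FOLLOW(T), find every occurrence of T on a right-hand side N → α T β: add FIRST(β) \ {ε}, and if β is empty or nullable also add FOLLOW(N). Iterate to a fixed point.

In E → T ( (: T is followed by '(' '(', add FIRST('(' '(') \ {ε} = { '(' }
In E → T ( y: T is followed by '(' y, add FIRST('(' y) \ {ε} = { '(' }

Taking the union: FOLLOW(T) = { '(' }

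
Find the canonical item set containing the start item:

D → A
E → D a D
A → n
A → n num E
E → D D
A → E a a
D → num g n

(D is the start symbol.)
First, augment the grammar with D' → D
I₀ = CLOSURE({ [D' → . D] }):
  [D' → . D] has the dot before D: add [D → . A], [D → . num g n]
  [D → . A] has the dot before A: add [A → . n], [A → . n num E], [A → . E a a]
  [A → . E a a] has the dot before E: add [E → . D a D], [E → . D D]
No further items can be added.

I₀ = { [A → . E a a], [A → . n num E], [A → . n], [D → . A], [D → . num g n], [D' → . D], [E → . D D], [E → . D a D] }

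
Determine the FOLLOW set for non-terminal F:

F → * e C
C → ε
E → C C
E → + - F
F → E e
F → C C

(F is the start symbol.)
To compute FOLLOW(F), find every occurrence of F on a right-hand side N → α F β: add FIRST(β) \ {ε}, and if β is empty or nullable also add FOLLOW(N). Iterate to a fixed point.

F is the start symbol, so $ ∈ FOLLOW(F).
In E → + - F: F is at the end, add FOLLOW(E)

The FOLLOW sets referred to above (computed the same way, to a fixed point):
  FOLLOW(E) = { 'e' }

Taking the union: FOLLOW(F) = { $, 'e' }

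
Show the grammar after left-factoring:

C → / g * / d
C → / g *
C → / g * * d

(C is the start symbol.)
Left-factoring transforms A → αβ₁ | αβ₂ into A → αA' and A' → β₁ | β₂
(α is the longest common prefix among the alternatives). Repeat until
no nonterminal has two alternatives with a common prefix.

Round 1: C has alternatives sharing prefix '/ g *'. Introduce C': C → / g * C'
  Add: C' → / d
  Add: C' → ε
  Add: C' → * d

No remaining common prefixes — done.

Resulting grammar:
C → / g * C'
C' → / d
C' → ε
C' → * d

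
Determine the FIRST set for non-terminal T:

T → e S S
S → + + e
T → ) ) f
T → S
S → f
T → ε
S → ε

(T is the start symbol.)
To compute FIRST(T), examine every production with T on the left-hand side, reading each right-hand side left to right until a non-nullable symbol is reached.

FIRST sets of the other non-terminals involved (by the same procedure, iterated to a fixed point):
  FIRST(S) = { '+', 'f', ε }

From T → e S S:
  - e is a terminal: add 'e' and stop
From T → ) ) f:
  - ')' is a terminal: add ')' and stop
From T → S:
  - S is a non-terminal: add FIRST(S) \ {ε} = { '+', 'f' }
    S is nullable and nothing follows, so the whole right-hand side can vanish: ε ∈ FIRST(T)
From T → ε:
  - ε-production, so ε ∈ FIRST(T)

Collecting: FIRST(T) = { ')', '+', 'e', 'f', ε }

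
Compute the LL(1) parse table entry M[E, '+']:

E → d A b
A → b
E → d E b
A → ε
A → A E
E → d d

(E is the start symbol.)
To find M[E, '+'], we find productions for E where '+' is in the predict set (PREDICT(N → α) = (FIRST(α) \ {ε}) ∪ (FOLLOW(N) if α ⇒* ε)).

E → d A b: PREDICT = { 'd' }
E → d E b: PREDICT = { 'd' }
E → d d: PREDICT = { 'd' }

M[E, '+'] is empty (no production applies)

Answer: Empty (error entry)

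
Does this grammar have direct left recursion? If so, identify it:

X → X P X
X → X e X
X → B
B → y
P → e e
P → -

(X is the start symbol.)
X → X P X: LEFT RECURSIVE (starts with X)
X → X e X: LEFT RECURSIVE (starts with X)
X → B: starts with B
B → y: starts with y
P → e e: starts with e
P → -: starts with '-'

The grammar has direct left recursion on: X.

Answer: Yes, X is left-recursive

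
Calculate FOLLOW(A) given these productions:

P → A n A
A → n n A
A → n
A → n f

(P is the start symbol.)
{ $, 'n' }

To compute FOLLOW(A), find every occurrence of A on a right-hand side N → α A β: add FIRST(β) \ {ε}, and if β is empty or nullable also add FOLLOW(N). Iterate to a fixed point.

In P → A n A: A is followed by n A, add FIRST(n A) \ {ε} = { 'n' }
In P → A n A: A is at the end, add FOLLOW(P)
In A → n n A: A is at the end; this adds FOLLOW(A) to itself — nothing new

The FOLLOW sets referred to above (computed the same way, to a fixed point):
  FOLLOW(P) = { $ }

Taking the union: FOLLOW(A) = { $, 'n' }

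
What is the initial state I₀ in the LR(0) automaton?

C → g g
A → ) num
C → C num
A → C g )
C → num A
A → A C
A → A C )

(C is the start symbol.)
First, augment the grammar with C' → C
I₀ = CLOSURE({ [C' → . C] }):
  [C' → . C] has the dot before C: add [C → . g g], [C → . C num], [C → . num A]
No further items can be added.

I₀ = { [C → . C num], [C → . g g], [C → . num A], [C' → . C] }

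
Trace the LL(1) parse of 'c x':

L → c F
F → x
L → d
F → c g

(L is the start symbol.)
Stack is shown with the top on the left.

Stack  Input  Action
--------------------
L $    c x $  output L → c F
c F $  c x $  match 'c'
F $    x $    output F → x
x $    x $    match 'x'
$      $      accept

The string is accepted.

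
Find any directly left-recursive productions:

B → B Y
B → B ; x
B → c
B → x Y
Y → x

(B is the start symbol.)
Yes, B is left-recursive

Direct left recursion occurs when N → N α for some non-terminal N (the right-hand side begins with the left-hand side itself).

B → B Y: LEFT RECURSIVE (starts with B)
B → B ; x: LEFT RECURSIVE (starts with B)
B → c: starts with c
B → x Y: starts with x
Y → x: starts with x

The grammar has direct left recursion on: B.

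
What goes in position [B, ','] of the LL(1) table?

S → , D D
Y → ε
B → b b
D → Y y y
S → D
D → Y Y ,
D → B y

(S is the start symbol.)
To find M[B, ','], we find productions for B where ',' is in the predict set (PREDICT(N → α) = (FIRST(α) \ {ε}) ∪ (FOLLOW(N) if α ⇒* ε)).

B → b b: PREDICT = { 'b' }

M[B, ','] is empty (no production applies)

Answer: Empty (error entry)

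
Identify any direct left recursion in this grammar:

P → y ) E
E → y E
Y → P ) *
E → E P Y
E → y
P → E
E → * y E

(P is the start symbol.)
Yes, E is left-recursive

Direct left recursion occurs when N → N α for some non-terminal N (the right-hand side begins with the left-hand side itself).

P → y ) E: starts with y
E → y E: starts with y
Y → P ) *: starts with P
E → E P Y: LEFT RECURSIVE (starts with E)
E → y: starts with y
P → E: starts with E
E → * y E: starts with '*'

The grammar has direct left recursion on: E.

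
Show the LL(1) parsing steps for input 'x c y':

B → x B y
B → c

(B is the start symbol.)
LL(1) parsing maintains a stack (initially the start symbol over $) and the input. At each step: if the stack top is a terminal, match it against the current input token; if it is a non-terminal N, replace it with the RHS of M[N, lookahead] (the unique production whose predict set contains the lookahead).

Stack is shown with the top on the left.

Stack    Input    Action
------------------------
B $      x c y $  output B → x B y
x B y $  x c y $  match 'x'
B y $    c y $    output B → c
c y $    c y $    match 'c'
y $      y $      match 'y'
$        $        accept

The string is accepted.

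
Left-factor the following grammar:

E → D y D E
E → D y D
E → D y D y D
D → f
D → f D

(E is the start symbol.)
Left-factoring transforms A → αβ₁ | αβ₂ into A → αA' and A' → β₁ | β₂
(α is the longest common prefix among the alternatives). Repeat until
no nonterminal has two alternatives with a common prefix.

Round 1: E has alternatives sharing prefix 'D y D'. Introduce E': E → D y D E'
  Add: E' → E
  Add: E' → ε
  Add: E' → y D

Round 2: D has alternatives sharing prefix 'f'. Introduce D': D → f D'
  Add: D' → ε
  Add: D' → D

No remaining common prefixes — done.

Resulting grammar:
E → D y D E'
E' → E
E' → ε
E' → y D
D → f D'
D' → ε
D' → D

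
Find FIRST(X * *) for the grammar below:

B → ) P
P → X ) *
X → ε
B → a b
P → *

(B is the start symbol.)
{ '*' }

FIRST sets of the non-terminals involved (from the grammar, by fixed-point iteration):
  FIRST(X) = { ε }

To compute FIRST(X * *), process the symbols left to right:
Symbol X is a non-terminal. Add FIRST(X) \ {ε} = { }
X is nullable (ε ∈ FIRST(X)), continue to the next symbol.
Symbol * is a terminal. Add '*' and stop.
FIRST(X * *) = { '*' }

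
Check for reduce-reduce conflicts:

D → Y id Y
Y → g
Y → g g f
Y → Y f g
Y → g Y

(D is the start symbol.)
No reduce-reduce conflicts

Augment with D' → D and build the canonical LR(0) collection (I0 = CLOSURE({[D' → . D]}), then GOTO on every symbol after a dot until no new states appear). It has 11 states:
  I0: { [D → . Y id Y], [D' → . D], [Y → . Y f g], [Y → . g Y], [Y → . g g f], [Y → . g] }  — shift
  I1: { [D' → D .] }  — accept
  I2: { [D → Y . id Y], [Y → Y . f g] }  — shift
  I3: { [Y → . Y f g], [Y → . g Y], [Y → . g g f], [Y → . g], [Y → g . Y], [Y → g . g f], [Y → g .] }  — shift, reduce
  I4: { [Y → Y . f g], [Y → g Y .] }  — shift, reduce
  I5: { [Y → . Y f g], [Y → . g Y], [Y → . g g f], [Y → . g], [Y → g . Y], [Y → g . g f], [Y → g .], [Y → g g . f] }  — shift, reduce
  I6: { [Y → g g f .] }  — reduce
  I7: { [Y → Y f . g] }  — shift
  I8: { [Y → Y f g .] }  — reduce
  I9: { [D → Y id . Y], [Y → . Y f g], [Y → . g Y], [Y → . g g f], [Y → . g] }  — shift
  I10: { [D → Y id Y .], [Y → Y . f g] }  — shift, reduce

No state contains more than one complete item.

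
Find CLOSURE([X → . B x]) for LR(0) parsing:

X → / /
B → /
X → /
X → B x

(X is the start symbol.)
To compute CLOSURE, for each item [A → α.Bβ] where B is a non-terminal, add [B → .γ] for all productions B → γ; repeat for the newly added items until nothing changes.

Start with: [X → . B x]
  [X → . B x] has the dot before B: add [B → . /]
No further items can be added.

CLOSURE = { [B → . /], [X → . B x] }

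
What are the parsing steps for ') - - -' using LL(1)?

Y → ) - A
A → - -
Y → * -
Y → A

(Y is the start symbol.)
Stack is shown with the top on the left.

Stack    Input      Action
--------------------------
Y $      ) - - - $  output Y → ) - A
) - A $  ) - - - $  match ')'
- A $    - - - $    match '-'
A $      - - $      output A → - -
- - $    - - $      match '-'
- $      - $        match '-'
$        $          accept

The string is accepted.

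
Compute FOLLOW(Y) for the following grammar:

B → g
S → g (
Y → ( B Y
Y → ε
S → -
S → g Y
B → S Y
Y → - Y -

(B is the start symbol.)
To compute FOLLOW(Y), find every occurrence of Y on a right-hand side N → α Y β: add FIRST(β) \ {ε}, and if β is empty or nullable also add FOLLOW(N). Iterate to a fixed point.

In Y → ( B Y: Y is at the end; this adds FOLLOW(Y) to itself — nothing new
In S → g Y: Y is at the end, add FOLLOW(S)
In B → S Y: Y is at the end, add FOLLOW(B)
In Y → - Y -: Y is followed by '-', add FIRST('-') \ {ε} = { '-' }

The FOLLOW sets referred to above (computed the same way, to a fixed point):
  FOLLOW(S) = { $, '(', '-' }
  FOLLOW(B) = { $, '(', '-' }

Taking the union: FOLLOW(Y) = { $, '(', '-' }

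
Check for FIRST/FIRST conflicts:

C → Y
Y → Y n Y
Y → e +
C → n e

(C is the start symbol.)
A FIRST/FIRST conflict occurs when two productions N → α and N → β for the same non-terminal have FIRST(α) ∩ FIRST(β) ≠ ∅ (with ε ∈ FIRST of a nullable right-hand side, so two nullable alternatives also conflict).

FIRST sets of the non-terminals at (or reachable through a nullable prefix from) the front of some alternative:
  FIRST(Y) = { 'e' }

Productions for C:
  C → Y: FIRST = { 'e' }
  C → n e: FIRST = { 'n' }
Productions for Y:
  Y → Y n Y: FIRST = { 'e' }
  Y → e +: FIRST = { 'e' }

Conflict for Y: Y → Y n Y and Y → e +
  Overlap: { 'e' }

Answer: Yes. Y → Y n Y / Y → e '+' on { 'e' }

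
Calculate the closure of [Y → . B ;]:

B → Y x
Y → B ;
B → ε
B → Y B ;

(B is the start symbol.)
Start with: [Y → . B ;]
  [Y → . B ;] has the dot before B: add [B → . Y x], [B → .], [B → . Y B ;]
  [B → . Y x] has the dot before Y: all Y-items already present
No further items can be added.

CLOSURE = { [B → . Y B ;], [B → . Y x], [B → .], [Y → . B ;] }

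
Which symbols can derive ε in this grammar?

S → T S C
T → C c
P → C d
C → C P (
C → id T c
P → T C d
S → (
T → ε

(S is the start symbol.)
A non-terminal is nullable if it can derive ε (the empty string): either it has an ε-production, or it has a production whose right-hand side consists entirely of nullable non-terminals.

ε-productions: T → ε
So T is immediately nullable.
No further non-terminal can be added: every production for the remaining non-terminals contains a terminal or a non-nullable non-terminal.
Nullable = { 'T' }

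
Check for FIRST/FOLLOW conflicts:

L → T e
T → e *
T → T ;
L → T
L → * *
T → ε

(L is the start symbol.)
Nullable non-terminals: L, T.
FIRST sets used below: FIRST(T) = { ';', 'e', ε }

L: nullable alternative(s) L → T; FOLLOW(L) = { $ }
  L → T e: FIRST \ {ε} = { ';', 'e' } — disjoint from FOLLOW(L)
  L → T: FIRST \ {ε} = { ';', 'e' } — this is the only nullable alternative, skip
  L → * *: FIRST \ {ε} = { '*' } — disjoint from FOLLOW(L)

T: nullable alternative(s) T → ε; FOLLOW(T) = { $, ';', 'e' }
  T → e *: FIRST \ {ε} = { 'e' } — overlaps FOLLOW(T) on { 'e' }: CONFLICT
  T → T ;: FIRST \ {ε} = { ';', 'e' } — overlaps FOLLOW(T) on { ';', 'e' }: CONFLICT
  T → ε: FIRST \ {ε} = { } — this is the only nullable alternative, skip

So the grammar has 2 FIRST/FOLLOW conflicts (marked CONFLICT above).

Answer: Yes. T → e '*' with FOLLOW(T) on { 'e' }; T → T ';' with FOLLOW(T) on { ';', 'e' }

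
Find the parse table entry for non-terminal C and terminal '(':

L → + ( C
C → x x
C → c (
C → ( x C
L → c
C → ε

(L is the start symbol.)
C → ( x C

To find M[C, '('], we find productions for C where '(' is in the predict set (PREDICT(N → α) = (FIRST(α) \ {ε}) ∪ (FOLLOW(N) if α ⇒* ε)).

Relevant sets:
  FOLLOW(C) = { $ }

C → x x: PREDICT = { 'x' }
C → c (: PREDICT = { 'c' }
C → ( x C: PREDICT = { '(' }
  '(' is in predict set, so this production goes in M[C, '(']
C → ε: PREDICT = { $ }

M[C, '('] = C → ( x C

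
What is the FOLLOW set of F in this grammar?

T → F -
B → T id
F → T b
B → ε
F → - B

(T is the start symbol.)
{ '-' }

To compute FOLLOW(F), find every occurrence of F on a right-hand side N → α F β: add FIRST(β) \ {ε}, and if β is empty or nullable also add FOLLOW(N). Iterate to a fixed point.

In T → F -: F is followed by '-', add FIRST('-') \ {ε} = { '-' }

Taking the union: FOLLOW(F) = { '-' }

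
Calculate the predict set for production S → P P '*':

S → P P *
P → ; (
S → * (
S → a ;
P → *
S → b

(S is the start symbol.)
PREDICT(S → P P '*') = (FIRST(RHS) \ {ε}) ∪ (FOLLOW(S) if ε ∈ FIRST(RHS), i.e. RHS ⇒* ε)
FIRST(P) = { '*', ';' }
FIRST(P P '*') = { '*', ';' }
ε ∉ FIRST(P P '*'), so FOLLOW(S) is not added.
PREDICT(S → P P '*') = { '*', ';' }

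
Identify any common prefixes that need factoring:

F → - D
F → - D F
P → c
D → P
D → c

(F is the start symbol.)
Left-factoring is needed when two productions for the same non-terminal
share a common prefix on the right-hand side.

Productions for F:
  F → - D
  F → - D F
Productions for D:
  D → P
  D → c

Found common prefix '- D' in productions for F

Answer: Yes, F has productions with common prefix '- D'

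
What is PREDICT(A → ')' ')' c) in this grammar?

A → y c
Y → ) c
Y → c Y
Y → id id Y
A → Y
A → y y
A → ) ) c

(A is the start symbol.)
PREDICT(A → ')' ')' c) = (FIRST(RHS) \ {ε}) ∪ (FOLLOW(A) if ε ∈ FIRST(RHS), i.e. RHS ⇒* ε)
FIRST(')' ')' c) = { ')' }
ε ∉ FIRST(')' ')' c), so FOLLOW(A) is not added.
PREDICT(A → ')' ')' c) = { ')' }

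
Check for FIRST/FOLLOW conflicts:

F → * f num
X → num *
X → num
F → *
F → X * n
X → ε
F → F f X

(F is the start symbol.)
No FIRST/FOLLOW conflicts.

Nullable non-terminals: X.

X: nullable alternative(s) X → ε; FOLLOW(X) = { $, '*', 'f' }
  X → num *: FIRST \ {ε} = { 'num' } — disjoint from FOLLOW(X)
  X → num: FIRST \ {ε} = { 'num' } — disjoint from FOLLOW(X)
  X → ε: FIRST \ {ε} = { } — this is the only nullable alternative, skip

F has no nullable alternative, so no FIRST/FOLLOW check is needed there.

No FIRST/FOLLOW conflicts found.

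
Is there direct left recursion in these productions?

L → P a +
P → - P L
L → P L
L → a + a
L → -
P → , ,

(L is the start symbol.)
Direct left recursion occurs when N → N α for some non-terminal N (the right-hand side begins with the left-hand side itself).

L → P a +: starts with P
P → - P L: starts with '-'
L → P L: starts with P
L → a + a: starts with a
L → -: starts with '-'
P → , ,: starts with ','

No direct left recursion found.

Answer: No direct left recursion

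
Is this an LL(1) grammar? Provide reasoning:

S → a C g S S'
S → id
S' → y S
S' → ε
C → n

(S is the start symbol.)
Relevant sets:
  FOLLOW(S') = { $, 'y' }

For S:
  PREDICT(S → a C g S S') = { 'a' }
  PREDICT(S → id) = { 'id' }
For S':
  PREDICT(S' → y S) = { 'y' }
  PREDICT(S' → ε) = { $, 'y' }
C has a single production, so nothing to check there.

Conflict found: Predict set conflict for S': { 'y' }
The grammar is NOT LL(1).

Answer: No. Predict set conflict for S': { 'y' }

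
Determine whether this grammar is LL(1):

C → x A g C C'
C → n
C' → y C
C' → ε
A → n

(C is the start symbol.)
A grammar is LL(1) if for each non-terminal N with multiple productions, the predict sets of those productions are pairwise disjoint, where PREDICT(N → α) = (FIRST(α) \ {ε}) ∪ (FOLLOW(N) if α ⇒* ε).

Relevant sets:
  FOLLOW(C') = { $, 'y' }

For C:
  PREDICT(C → x A g C C') = { 'x' }
  PREDICT(C → n) = { 'n' }
For C':
  PREDICT(C' → y C) = { 'y' }
  PREDICT(C' → ε) = { $, 'y' }
A has a single production, so nothing to check there.

Conflict found: Predict set conflict for C': { 'y' }
The grammar is NOT LL(1).

Answer: No. Predict set conflict for C': { 'y' }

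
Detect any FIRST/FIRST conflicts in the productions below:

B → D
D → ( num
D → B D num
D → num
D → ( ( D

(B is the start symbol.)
Yes. D → '(' num / D → B D num on { '(' }; D → '(' num / D → '(' '(' D on { '(' }; D → B D num / D → num on { 'num' }; D → B D num / D → '(' '(' D on { '(' }

A FIRST/FIRST conflict occurs when two productions N → α and N → β for the same non-terminal have FIRST(α) ∩ FIRST(β) ≠ ∅ (with ε ∈ FIRST of a nullable right-hand side, so two nullable alternatives also conflict).

FIRST sets of the non-terminals at (or reachable through a nullable prefix from) the front of some alternative:
  FIRST(B) = { '(', 'num' }

Productions for D:
  D → ( num: FIRST = { '(' }
  D → B D num: FIRST = { '(', 'num' }
  D → num: FIRST = { 'num' }
  D → ( ( D: FIRST = { '(' }
B has only one production, so no FIRST/FIRST conflict is possible there.

Conflict for D: D → ( num and D → B D num
  Overlap: { '(' }
Conflict for D: D → ( num and D → ( ( D
  Overlap: { '(' }
Conflict for D: D → B D num and D → num
  Overlap: { 'num' }
Conflict for D: D → B D num and D → ( ( D
  Overlap: { '(' }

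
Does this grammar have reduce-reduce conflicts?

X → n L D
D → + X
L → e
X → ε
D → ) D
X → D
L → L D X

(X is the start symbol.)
A reduce-reduce conflict occurs when an LR(0) state has two complete items [A → α .] and [B → β .] — both call for a reduction, and with no lookahead the parser cannot choose between them.

Augment with X' → X and build the canonical LR(0) collection (I0 = CLOSURE({[X' → . X]}), then GOTO on every symbol after a dot until no new states appear). It has 12 states:
  I0: { [D → . ) D], [D → . + X], [X → . D], [X → . n L D], [X → .], [X' → . X] }  — shift, reduce
  I1: { [D → ) . D], [D → . ) D], [D → . + X] }  — shift
  I2: { [D → + . X], [D → . ) D], [D → . + X], [X → . D], [X → . n L D], [X → .] }  — shift, reduce
  I3: { [X → D .] }  — reduce
  I4: { [X' → X .] }  — accept
  I5: { [L → . L D X], [L → . e], [X → n . L D] }  — shift
  I6: { [D → . ) D], [D → . + X], [L → L . D X], [X → n L . D] }  — shift
  I7: { [L → e .] }  — reduce
  I8: { [D → . ) D], [D → . + X], [L → L D . X], [X → . D], [X → . n L D], [X → .], [X → n L D .] }  — shift, 2 reduces
  I9: { [L → L D X .] }  — reduce
  I10: { [D → + X .] }  — reduce
  I11: { [D → ) D .] }  — reduce

I8 contains complete items [X → .], [X → n L D .] — reduce-reduce conflict.

Answer: Yes — I8: [X → .] vs [X → n L D .]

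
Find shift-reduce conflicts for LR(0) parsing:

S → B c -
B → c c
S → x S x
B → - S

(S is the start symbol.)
No shift-reduce conflicts

Augment with S' → S and build the canonical LR(0) collection (I0 = CLOSURE({[S' → . S]}), then GOTO on every symbol after a dot until no new states appear). It has 12 states:
  I0: { [B → . - S], [B → . c c], [S → . B c -], [S → . x S x], [S' → . S] }  — shift
  I1: { [B → - . S], [B → . - S], [B → . c c], [S → . B c -], [S → . x S x] }  — shift
  I2: { [S → B . c -] }  — shift
  I3: { [S' → S .] }  — accept
  I4: { [B → c . c] }  — shift
  I5: { [B → . - S], [B → . c c], [S → . B c -], [S → . x S x], [S → x . S x] }  — shift
  I6: { [S → x S . x] }  — shift
  I7: { [S → x S x .] }  — reduce
  I8: { [B → c c .] }  — reduce
  I9: { [S → B c . -] }  — shift
  I10: { [S → B c - .] }  — reduce
  I11: { [B → - S .] }  — reduce

No state contains both a complete item and a shift item.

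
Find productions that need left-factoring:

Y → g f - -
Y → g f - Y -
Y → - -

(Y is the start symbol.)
Left-factoring is needed when two productions for the same non-terminal
share a common prefix on the right-hand side.

Productions for Y:
  Y → g f - -
  Y → g f - Y -
  Y → - -

Found common prefix 'g f -' in productions for Y

Answer: Yes, Y has productions with common prefix 'g f -'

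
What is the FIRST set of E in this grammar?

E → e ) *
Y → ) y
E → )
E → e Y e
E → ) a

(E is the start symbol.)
To compute FIRST(E), examine every production with E on the left-hand side, reading each right-hand side left to right until a non-nullable symbol is reached.

From E → e ) *:
  - e is a terminal: add 'e' and stop
From E → ):
  - ')' is a terminal: add ')' and stop
From E → e Y e:
  - e is a terminal: add 'e' and stop
From E → ) a:
  - ')' is a terminal: add ')' and stop

Collecting: FIRST(E) = { ')', 'e' }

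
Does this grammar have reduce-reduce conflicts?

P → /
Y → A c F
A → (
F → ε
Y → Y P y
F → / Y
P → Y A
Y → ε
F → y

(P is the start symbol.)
A reduce-reduce conflict occurs when an LR(0) state has two complete items [A → α .] and [B → β .] — both call for a reduction, and with no lookahead the parser cannot choose between them.

Augment with P' → P and build the canonical LR(0) collection (I0 = CLOSURE({[P' → . P]}), then GOTO on every symbol after a dot until no new states appear). It has 14 states:
  I0: { [A → . (], [P → . /], [P → . Y A], [P' → . P], [Y → . A c F], [Y → . Y P y], [Y → .] }  — shift, reduce
  I1: { [A → ( .] }  — reduce
  I2: { [P → / .] }  — reduce
  I3: { [Y → A . c F] }  — shift
  I4: { [P' → P .] }  — accept
  I5: { [A → . (], [P → . /], [P → . Y A], [P → Y . A], [Y → . A c F], [Y → . Y P y], [Y → .], [Y → Y . P y] }  — shift, reduce
  I6: { [P → Y A .], [Y → A . c F] }  — shift, reduce
  I7: { [Y → Y P . y] }  — shift
  I8: { [Y → Y P y .] }  — reduce
  I9: { [F → . / Y], [F → . y], [F → .], [Y → A c . F] }  — shift, reduce
  I10: { [A → . (], [F → / . Y], [Y → . A c F], [Y → . Y P y], [Y → .] }  — shift, reduce
  I11: { [Y → A c F .] }  — reduce
  I12: { [F → y .] }  — reduce
  I13: { [A → . (], [F → / Y .], [P → . /], [P → . Y A], [Y → . A c F], [Y → . Y P y], [Y → .], [Y → Y . P y] }  — shift, 2 reduces

I13 contains complete items [F → / Y .], [Y → .] — reduce-reduce conflict.

Answer: Yes — I13: [F → / Y .] vs [Y → .]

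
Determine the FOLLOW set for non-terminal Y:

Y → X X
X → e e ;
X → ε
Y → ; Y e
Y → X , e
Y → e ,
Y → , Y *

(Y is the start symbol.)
{ $, '*', 'e' }

To compute FOLLOW(Y), find every occurrence of Y on a right-hand side N → α Y β: add FIRST(β) \ {ε}, and if β is empty or nullable also add FOLLOW(N). Iterate to a fixed point.

Y is the start symbol, so $ ∈ FOLLOW(Y).
In Y → ; Y e: Y is followed by e, add FIRST(e) \ {ε} = { 'e' }
In Y → , Y *: Y is followed by '*', add FIRST('*') \ {ε} = { '*' }

Taking the union: FOLLOW(Y) = { $, '*', 'e' }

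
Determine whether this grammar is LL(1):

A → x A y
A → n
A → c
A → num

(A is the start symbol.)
Yes, the grammar is LL(1).

A grammar is LL(1) if for each non-terminal N with multiple productions, the predict sets of those productions are pairwise disjoint, where PREDICT(N → α) = (FIRST(α) \ {ε}) ∪ (FOLLOW(N) if α ⇒* ε).

For A:
  PREDICT(A → x A y) = { 'x' }
  PREDICT(A → n) = { 'n' }
  PREDICT(A → c) = { 'c' }
  PREDICT(A → num) = { 'num' }

All predict sets are disjoint. The grammar IS LL(1).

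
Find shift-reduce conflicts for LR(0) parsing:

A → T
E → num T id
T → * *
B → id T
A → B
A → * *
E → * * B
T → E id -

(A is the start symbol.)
A shift-reduce conflict occurs when an LR(0) state has both:
  - a complete (reduce) item [A → α .] (dot at the end), and
  - a shift item [B → β . c γ] (dot before a terminal).

Augment with A' → A and build the canonical LR(0) collection (I0 = CLOSURE({[A' → . A]}), then GOTO on every symbol after a dot until no new states appear). It has 17 states:
  I0: { [A → . * *], [A → . B], [A → . T], [A' → . A], [B → . id T], [E → . * * B], [E → . num T id], [T → . * *], [T → . E id -] }  — shift
  I1: { [A → * . *], [E → * . * B], [T → * . *] }  — shift
  I2: { [A' → A .] }  — accept
  I3: { [A → B .] }  — reduce
  I4: { [T → E . id -] }  — shift
  I5: { [A → T .] }  — reduce
  I6: { [B → id . T], [E → . * * B], [E → . num T id], [T → . * *], [T → . E id -] }  — shift
  I7: { [E → . * * B], [E → . num T id], [E → num . T id], [T → . * *], [T → . E id -] }  — shift
  I8: { [E → * . * B], [T → * . *] }  — shift
  I9: { [E → num T . id] }  — shift
  I10: { [E → num T id .] }  — reduce
  I11: { [B → . id T], [E → * * . B], [T → * * .] }  — shift, reduce
  I12: { [E → * * B .] }  — reduce
  I13: { [B → id T .] }  — reduce
  I14: { [T → E id . -] }  — shift
  I15: { [T → E id - .] }  — reduce
  I16: { [A → * * .], [B → . id T], [E → * * . B], [T → * * .] }  — shift, 2 reduces

I11 contains reduce item [T → * * .] and shift item [B → . id T] — shift-reduce conflict.
I16 contains reduce items [A → * * .], [T → * * .] and shift item [B → . id T] — shift-reduce conflict.

Answer: Yes — I11: [T → * * .] vs [B → . id T]; I16: [A → * * .] vs [B → . id T]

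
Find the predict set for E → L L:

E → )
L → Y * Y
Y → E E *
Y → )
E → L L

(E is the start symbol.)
{ ')' }

PREDICT(E → L L) = (FIRST(RHS) \ {ε}) ∪ (FOLLOW(E) if ε ∈ FIRST(RHS), i.e. RHS ⇒* ε)
FIRST(L) = { ')' }
FIRST(L L) = { ')' }
ε ∉ FIRST(L L), so FOLLOW(E) is not added.
PREDICT(E → L L) = { ')' }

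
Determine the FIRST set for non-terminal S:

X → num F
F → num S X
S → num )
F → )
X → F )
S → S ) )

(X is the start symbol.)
To compute FIRST(S), examine every production with S on the left-hand side, reading each right-hand side left to right until a non-nullable symbol is reached.

From S → num ):
  - num is a terminal: add 'num' and stop
From S → S ) ):
  - S is the symbol being defined: contributes nothing new
    S is not nullable, so stop

Collecting: FIRST(S) = { 'num' }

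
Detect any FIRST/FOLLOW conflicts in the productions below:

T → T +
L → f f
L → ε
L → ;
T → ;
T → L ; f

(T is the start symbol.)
Nullable non-terminals: L.

L: nullable alternative(s) L → ε; FOLLOW(L) = { ';' }
  L → f f: FIRST \ {ε} = { 'f' } — disjoint from FOLLOW(L)
  L → ε: FIRST \ {ε} = { } — this is the only nullable alternative, skip
  L → ;: FIRST \ {ε} = { ';' } — overlaps FOLLOW(L) on { ';' }: CONFLICT

T has no nullable alternative, so no FIRST/FOLLOW check is needed there.

So the grammar has 1 FIRST/FOLLOW conflict (marked CONFLICT above).

Answer: Yes. L → ';' with FOLLOW(L) on { ';' }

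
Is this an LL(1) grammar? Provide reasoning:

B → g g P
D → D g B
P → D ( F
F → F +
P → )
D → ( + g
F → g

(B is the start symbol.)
No. Predict set conflict for D: { '(' }

A grammar is LL(1) if for each non-terminal N with multiple productions, the predict sets of those productions are pairwise disjoint, where PREDICT(N → α) = (FIRST(α) \ {ε}) ∪ (FOLLOW(N) if α ⇒* ε).

Relevant sets:
  FIRST(D) = { '(' }
  FIRST(F) = { 'g' }

For D:
  PREDICT(D → D g B) = { '(' }
  PREDICT(D → '(' '+' g) = { '(' }
For P:
  PREDICT(P → D '(' F) = { '(' }
  PREDICT(P → ')') = { ')' }
For F:
  PREDICT(F → F '+') = { 'g' }
  PREDICT(F → g) = { 'g' }
B has a single production, so nothing to check there.

Conflict found: Predict set conflict for D: { '(' }
The grammar is NOT LL(1).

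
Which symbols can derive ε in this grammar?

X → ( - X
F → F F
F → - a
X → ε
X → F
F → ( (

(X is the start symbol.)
ε-productions: X → ε
So X is immediately nullable.
No further non-terminal can be added: every production for the remaining non-terminals contains a terminal or a non-nullable non-terminal.
Nullable = { 'X' }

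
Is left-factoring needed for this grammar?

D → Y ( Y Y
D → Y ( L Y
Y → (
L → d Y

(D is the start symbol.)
Left-factoring is needed when two productions for the same non-terminal
share a common prefix on the right-hand side.

Productions for D:
  D → Y ( Y Y
  D → Y ( L Y

Found common prefix 'Y (' in productions for D

Answer: Yes, D has productions with common prefix 'Y ('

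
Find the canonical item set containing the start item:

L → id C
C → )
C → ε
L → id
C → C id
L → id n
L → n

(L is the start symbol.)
First, augment the grammar with L' → L
I₀ = CLOSURE({ [L' → . L] }):
  [L' → . L] has the dot before L: add [L → . id C], [L → . id], [L → . id n], [L → . n]
No further items can be added.

I₀ = { [L → . id C], [L → . id n], [L → . id], [L → . n], [L' → . L] }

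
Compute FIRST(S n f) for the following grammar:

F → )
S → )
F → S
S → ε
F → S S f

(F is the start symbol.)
FIRST sets of the non-terminals involved (from the grammar, by fixed-point iteration):
  FIRST(S) = { ')', ε }

To compute FIRST(S n f), process the symbols left to right:
Symbol S is a non-terminal. Add FIRST(S) \ {ε} = { ')' }
S is nullable (ε ∈ FIRST(S)), continue to the next symbol.
Symbol n is a terminal. Add 'n' and stop.
FIRST(S n f) = { ')', 'n' }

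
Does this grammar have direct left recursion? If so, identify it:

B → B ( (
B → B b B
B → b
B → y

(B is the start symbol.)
Yes, B is left-recursive

Direct left recursion occurs when N → N α for some non-terminal N (the right-hand side begins with the left-hand side itself).

B → B ( (: LEFT RECURSIVE (starts with B)
B → B b B: LEFT RECURSIVE (starts with B)
B → b: starts with b
B → y: starts with y

The grammar has direct left recursion on: B.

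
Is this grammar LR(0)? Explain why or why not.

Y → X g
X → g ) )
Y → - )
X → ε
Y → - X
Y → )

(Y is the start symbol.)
No. Shift-reduce conflict between [X → .] and [X → . g ) )]

A grammar is LR(0) if no state in the canonical LR(0) collection has:
  - both a shift item (dot before a terminal) and a complete item (shift-reduce conflict), or
  - two or more complete items (reduce-reduce conflict; the accept item [Y' → Y .] counts as a complete item here).

Augment with Y' → Y and build the canonical LR(0) collection (I0 = CLOSURE({[Y' → . Y]}), then GOTO on every symbol after a dot until no new states appear). It has 11 states:
  I0: { [X → . g ) )], [X → .], [Y → . )], [Y → . - )], [Y → . - X], [Y → . X g], [Y' → . Y] }  — shift, reduce
  I1: { [Y → ) .] }  — reduce
  I2: { [X → . g ) )], [X → .], [Y → - . )], [Y → - . X] }  — shift, reduce
  I3: { [Y → X . g] }  — shift
  I4: { [Y' → Y .] }  — accept
  I5: { [X → g . ) )] }  — shift
  I6: { [X → g ) . )] }  — shift
  I7: { [X → g ) ) .] }  — reduce
  I8: { [Y → X g .] }  — reduce
  I9: { [Y → - ) .] }  — reduce
  I10: { [Y → - X .] }  — reduce

Conflict in state I0:
  Shift-reduce conflict between [X → .] and [X → . g ) )]
So the grammar is NOT LR(0).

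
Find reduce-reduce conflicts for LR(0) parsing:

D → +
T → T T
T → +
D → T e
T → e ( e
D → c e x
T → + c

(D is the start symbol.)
A reduce-reduce conflict occurs when an LR(0) state has two complete items [A → α .] and [B → β .] — both call for a reduction, and with no lookahead the parser cannot choose between them.

Augment with D' → D and build the canonical LR(0) collection (I0 = CLOSURE({[D' → . D]}), then GOTO on every symbol after a dot until no new states appear). It has 14 states:
  I0: { [D → . +], [D → . T e], [D → . c e x], [D' → . D], [T → . + c], [T → . +], [T → . T T], [T → . e ( e] }  — shift
  I1: { [D → + .], [T → + . c], [T → + .] }  — shift, 2 reduces
  I2: { [D' → D .] }  — accept
  I3: { [D → T . e], [T → . + c], [T → . +], [T → . T T], [T → . e ( e], [T → T . T] }  — shift
  I4: { [D → c . e x] }  — shift
  I5: { [T → e . ( e] }  — shift
  I6: { [T → e ( . e] }  — shift
  I7: { [T → e ( e .] }  — reduce
  I8: { [D → c e . x] }  — shift
  I9: { [D → c e x .] }  — reduce
  I10: { [T → + . c], [T → + .] }  — shift, reduce
  I11: { [T → . + c], [T → . +], [T → . T T], [T → . e ( e], [T → T . T], [T → T T .] }  — shift, reduce
  I12: { [D → T e .], [T → e . ( e] }  — shift, reduce
  I13: { [T → + c .] }  — reduce

I1 contains complete items [D → + .], [T → + .] — reduce-reduce conflict.

Answer: Yes — I1: [D → + .] vs [T → + .]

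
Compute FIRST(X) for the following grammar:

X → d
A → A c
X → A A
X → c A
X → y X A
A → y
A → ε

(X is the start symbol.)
FIRST sets of the other non-terminals involved (by the same procedure, iterated to a fixed point):
  FIRST(A) = { 'c', 'y', ε }

From X → d:
  - d is a terminal: add 'd' and stop
From X → A A:
  - A is a non-terminal: add FIRST(A) \ {ε} = { 'c', 'y' }
    A is nullable, so continue to the next symbol
  - A is a non-terminal: add FIRST(A) \ {ε} = { 'c', 'y' }
    A is nullable and nothing follows, so the whole right-hand side can vanish: ε ∈ FIRST(X)
From X → c A:
  - c is a terminal: add 'c' and stop
From X → y X A:
  - y is a terminal: add 'y' and stop

Collecting: FIRST(X) = { 'c', 'd', 'y', ε }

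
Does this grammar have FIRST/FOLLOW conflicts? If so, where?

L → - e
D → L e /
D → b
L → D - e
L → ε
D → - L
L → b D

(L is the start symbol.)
Yes. L → '-' e with FOLLOW(L) on { '-' }; L → D '-' e with FOLLOW(L) on { '-', 'e' }

A FIRST/FOLLOW conflict occurs when a non-terminal N has a nullable alternative N → β (β ⇒* ε) and another alternative N → α with FIRST(α) ∩ FOLLOW(N) ≠ ∅: on such a lookahead the parser cannot decide between expanding α and letting N vanish via β.

Nullable non-terminals: L.
FIRST sets used below: FIRST(D) = { '-', 'b', 'e' }

L: nullable alternative(s) L → ε; FOLLOW(L) = { $, '-', 'e' }
  L → - e: FIRST \ {ε} = { '-' } — overlaps FOLLOW(L) on { '-' }: CONFLICT
  L → D - e: FIRST \ {ε} = { '-', 'b', 'e' } — overlaps FOLLOW(L) on { '-', 'e' }: CONFLICT
  L → ε: FIRST \ {ε} = { } — this is the only nullable alternative, skip
  L → b D: FIRST \ {ε} = { 'b' } — disjoint from FOLLOW(L)

D has no nullable alternative, so no FIRST/FOLLOW check is needed there.

So the grammar has 2 FIRST/FOLLOW conflicts (marked CONFLICT above).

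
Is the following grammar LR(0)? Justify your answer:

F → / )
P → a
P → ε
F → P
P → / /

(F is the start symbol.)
No. Shift-reduce conflict between [P → .] and [F → . / )]

Augment with F' → F and build the canonical LR(0) collection (I0 = CLOSURE({[F' → . F]}), then GOTO on every symbol after a dot until no new states appear). It has 7 states:
  I0: { [F → . / )], [F → . P], [F' → . F], [P → . / /], [P → . a], [P → .] }  — shift, reduce
  I1: { [F → / . )], [P → / . /] }  — shift
  I2: { [F' → F .] }  — accept
  I3: { [F → P .] }  — reduce
  I4: { [P → a .] }  — reduce
  I5: { [F → / ) .] }  — reduce
  I6: { [P → / / .] }  — reduce

Conflict in state I0:
  Shift-reduce conflict between [P → .] and [F → . / )]
So the grammar is NOT LR(0).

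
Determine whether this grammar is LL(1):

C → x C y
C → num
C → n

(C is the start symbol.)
Yes, the grammar is LL(1).

A grammar is LL(1) if for each non-terminal N with multiple productions, the predict sets of those productions are pairwise disjoint, where PREDICT(N → α) = (FIRST(α) \ {ε}) ∪ (FOLLOW(N) if α ⇒* ε).

For C:
  PREDICT(C → x C y) = { 'x' }
  PREDICT(C → num) = { 'num' }
  PREDICT(C → n) = { 'n' }

All predict sets are disjoint. The grammar IS LL(1).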